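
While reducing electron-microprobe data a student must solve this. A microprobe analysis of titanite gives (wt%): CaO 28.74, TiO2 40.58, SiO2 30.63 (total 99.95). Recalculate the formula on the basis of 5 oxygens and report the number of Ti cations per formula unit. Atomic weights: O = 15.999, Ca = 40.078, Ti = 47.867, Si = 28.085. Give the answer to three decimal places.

CaO (M=56.077): mol = 0.51251; Ca = 0.51251, O = 0.51251.
TiO2 (M=79.865): mol = 0.50811; Ti = 0.50811, O = 1.01622.
SiO2 (M=60.083): mol = 0.50979; Si = 0.50979, O = 1.01958.
ΣO = 2.54831; factor = 5/ΣO = 1.96208.
Ti apfu = 0.50811 × 1.96208 = 0.997.

0.997 Ti apfu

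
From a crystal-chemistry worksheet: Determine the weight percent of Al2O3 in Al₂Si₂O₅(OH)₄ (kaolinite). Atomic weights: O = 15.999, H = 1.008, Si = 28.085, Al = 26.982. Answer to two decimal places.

39.50 wt%

Formula mass = 258.157 g/mol.
2 Al → 1.0000 mol Al2O3 per formula unit; M(Al2O3) = 101.961, so Al2O3 mass = 101.961 g.
101.961/258.157 × 100 = 39.50 wt%.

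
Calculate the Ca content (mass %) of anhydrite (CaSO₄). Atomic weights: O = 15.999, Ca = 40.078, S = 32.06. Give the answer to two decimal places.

29.44 mass %

Molar mass of CaSO₄: 1×40.078 + 1×32.06 + 4×15.999 = 136.134 g/mol.
Mass of Ca per formula unit: 1 × 40.078 = 40.078 g.
Weight fraction Ca = 40.078 / 136.134 = 0.2944.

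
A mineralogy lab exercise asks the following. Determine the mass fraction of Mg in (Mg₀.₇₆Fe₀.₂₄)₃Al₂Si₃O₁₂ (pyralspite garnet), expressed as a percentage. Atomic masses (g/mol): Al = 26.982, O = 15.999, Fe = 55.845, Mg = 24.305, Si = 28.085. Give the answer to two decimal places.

Formula mass = 2.28*24.305 + 0.72*55.845 + 2*26.982 + 3*28.085 + 12*15.999 = 425.831 g/mol, of which 55.415 g is Mg.
So Mg makes up 55.415/425.831 = 0.1301 of the mass, i.e. 13.01%.

13.01 weight percent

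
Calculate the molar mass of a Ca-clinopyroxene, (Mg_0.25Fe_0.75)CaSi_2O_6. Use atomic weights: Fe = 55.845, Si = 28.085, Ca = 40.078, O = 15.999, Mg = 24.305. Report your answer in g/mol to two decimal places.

The formula mass is the sum 0.25×24.305 + 0.75×55.845 + 1×40.078 + 2×28.085 + 6×15.999.

240.20 g/mol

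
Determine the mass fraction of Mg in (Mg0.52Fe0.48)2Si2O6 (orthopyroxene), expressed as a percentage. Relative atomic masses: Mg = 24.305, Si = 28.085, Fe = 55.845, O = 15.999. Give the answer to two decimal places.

Formula mass = 1.04·24.305 + 0.96·55.845 + 2·28.085 + 6·15.999 = 231.052 g/mol, of which 25.277 g is Mg.
So Mg makes up 25.277/231.052 = 0.1094 of the mass, i.e. 10.94%.

10.94 wt%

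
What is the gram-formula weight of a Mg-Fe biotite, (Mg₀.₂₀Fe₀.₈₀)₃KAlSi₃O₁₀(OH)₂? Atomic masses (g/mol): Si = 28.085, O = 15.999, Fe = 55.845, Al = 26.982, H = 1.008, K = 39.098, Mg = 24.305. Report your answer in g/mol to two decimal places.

The formula mass is the sum 0.60(24.305) + 2.40(55.845) + 1(39.098) + 1(26.982) + 3(28.085) + 12(15.999) + 2(1.008).

492.95 g/mol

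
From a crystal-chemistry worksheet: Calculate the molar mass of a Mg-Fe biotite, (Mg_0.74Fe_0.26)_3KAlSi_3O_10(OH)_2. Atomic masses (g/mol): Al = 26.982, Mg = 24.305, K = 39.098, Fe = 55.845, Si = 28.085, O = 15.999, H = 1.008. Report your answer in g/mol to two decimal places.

441.86 g/mol

M = 2.22*24.305 + 0.78*55.845 + 1*39.098 + 1*26.982 + 3*28.085 + 12*15.999 + 2*1.008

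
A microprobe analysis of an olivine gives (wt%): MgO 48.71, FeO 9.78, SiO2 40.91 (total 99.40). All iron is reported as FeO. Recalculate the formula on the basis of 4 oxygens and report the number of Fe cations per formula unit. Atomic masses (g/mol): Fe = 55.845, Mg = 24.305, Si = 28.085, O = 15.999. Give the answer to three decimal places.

0.201 Fe apfu

48.71 wt% MgO ÷ 40.304 g/mol = 1.20856 mol, giving 1.20856 Mg and 1.20856 O.
9.78 wt% FeO ÷ 71.844 g/mol = 0.13613 mol, giving 0.13613 Fe and 0.13613 O.
40.91 wt% SiO2 ÷ 60.083 g/mol = 0.68089 mol, giving 0.68089 Si and 1.36178 O.
Oxygen sums to 2.70647; scaling by 4/2.70647 = 1.47794 puts the formula on 4 O.
Fe: 0.13613 × 1.47794 = 0.201 atoms per formula unit.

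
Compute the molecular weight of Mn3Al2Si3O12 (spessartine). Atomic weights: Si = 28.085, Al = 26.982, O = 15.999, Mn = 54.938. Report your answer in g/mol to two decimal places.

The formula mass is the sum 3·54.938 + 2·26.982 + 3·28.085 + 12·15.999.

495.02 g/mol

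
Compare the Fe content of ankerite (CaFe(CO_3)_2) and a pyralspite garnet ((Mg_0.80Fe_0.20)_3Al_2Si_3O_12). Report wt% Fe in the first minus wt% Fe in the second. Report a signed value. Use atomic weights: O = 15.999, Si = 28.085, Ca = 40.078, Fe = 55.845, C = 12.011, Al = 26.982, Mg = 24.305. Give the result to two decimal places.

First mineral: 55.845 g Fe in 215.939 g formula = 25.86 wt% Fe.
Second mineral: 33.507 g Fe in 422.046 g formula = 7.94 wt% Fe.
25.86% − 7.94% gives a difference of 17.92 percentage points.

17.92 percentage points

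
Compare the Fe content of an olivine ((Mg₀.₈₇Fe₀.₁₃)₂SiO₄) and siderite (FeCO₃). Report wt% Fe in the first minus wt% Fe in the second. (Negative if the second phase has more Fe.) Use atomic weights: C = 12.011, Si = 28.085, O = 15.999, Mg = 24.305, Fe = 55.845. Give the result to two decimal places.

M((Mg₀.₈₇Fe₀.₁₃)₂SiO₄) = 148.891 g/mol, so wt% Fe = 14.520/148.891 × 100 = 9.75%.
M(FeCO₃) = 115.853 g/mol, so wt% Fe = 55.845/115.853 × 100 = 48.20%.
9.75 − 48.20 = -38.45 pp.

-38.45 percentage points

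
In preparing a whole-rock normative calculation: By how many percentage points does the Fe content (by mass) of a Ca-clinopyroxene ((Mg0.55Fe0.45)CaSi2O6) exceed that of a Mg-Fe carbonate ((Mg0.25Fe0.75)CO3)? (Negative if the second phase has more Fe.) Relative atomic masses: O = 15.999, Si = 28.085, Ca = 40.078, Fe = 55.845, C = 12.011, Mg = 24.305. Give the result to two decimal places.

-27.90 percentage points

Fe in (Mg0.55Fe0.45)CaSi2O6: molar mass 230.740 g/mol; 0.45×55.845 = 25.130 g → 10.89 wt%.
Fe in (Mg0.25Fe0.75)CO3: molar mass 107.968 g/mol; 0.75×55.845 = 41.884 g → 38.79 wt%.
Difference = 10.89 − 38.79 = -27.90 percentage points.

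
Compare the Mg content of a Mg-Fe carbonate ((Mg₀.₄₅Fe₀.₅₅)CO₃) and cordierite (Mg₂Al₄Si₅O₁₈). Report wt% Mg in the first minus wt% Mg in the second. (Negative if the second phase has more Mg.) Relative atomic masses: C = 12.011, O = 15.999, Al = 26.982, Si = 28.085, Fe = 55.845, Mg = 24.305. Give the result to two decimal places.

First mineral: 10.937 g Mg in 101.660 g formula = 10.76 wt% Mg.
Second mineral: 48.610 g Mg in 584.945 g formula = 8.31 wt% Mg.
10.76% − 8.31% gives a difference of 2.45 percentage points.

2.45 percentage points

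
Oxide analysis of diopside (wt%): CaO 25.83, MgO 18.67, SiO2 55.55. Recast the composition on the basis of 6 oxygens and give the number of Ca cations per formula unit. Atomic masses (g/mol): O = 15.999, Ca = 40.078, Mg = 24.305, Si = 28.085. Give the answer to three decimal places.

CaO: 25.83/56.077 = 0.46062 mol → 0.46062 mol Ca, 0.46062 mol O.
MgO: 18.67/40.304 = 0.46323 mol → 0.46323 mol Mg, 0.46323 mol O.
SiO2: 55.55/60.083 = 0.92455 mol → 0.92455 mol Si, 1.84910 mol O.
Total oxygen = 2.77295 mol. Normalization factor = 6/2.77295 = 2.16376.
Ca per 6 O = 0.46062 × 2.16376 = 0.997.

0.997 Ca apfu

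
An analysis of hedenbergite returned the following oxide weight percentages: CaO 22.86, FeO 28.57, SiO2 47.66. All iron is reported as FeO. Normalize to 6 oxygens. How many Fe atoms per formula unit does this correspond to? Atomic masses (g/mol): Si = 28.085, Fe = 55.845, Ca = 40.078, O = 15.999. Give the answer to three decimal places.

0.998 Fe apfu

CaO: 22.86/56.077 = 0.40765 mol → 0.40765 mol Ca, 0.40765 mol O.
FeO: 28.57/71.844 = 0.39767 mol → 0.39767 mol Fe, 0.39767 mol O.
SiO2: 47.66/60.083 = 0.79324 mol → 0.79324 mol Si, 1.58648 mol O.
Total oxygen = 2.39180 mol. Normalization factor = 6/2.39180 = 2.50857.
Fe per 6 O = 0.39767 × 2.50857 = 0.998.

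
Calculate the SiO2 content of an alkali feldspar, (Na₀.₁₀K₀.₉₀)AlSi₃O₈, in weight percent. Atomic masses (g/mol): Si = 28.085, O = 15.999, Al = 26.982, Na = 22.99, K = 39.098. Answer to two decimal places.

65.14 wt%

M((Na₀.₁₀K₀.₉₀)AlSi₃O₈) = 276.716 g/mol; M(SiO2) = 60.083 g/mol.
Moles SiO2 per formula unit = 3 Si ÷ 1 = 3.0000.
SiO2 fraction = (3.0000 × 60.083) / 276.716 = 180.249/276.716 = 0.6514.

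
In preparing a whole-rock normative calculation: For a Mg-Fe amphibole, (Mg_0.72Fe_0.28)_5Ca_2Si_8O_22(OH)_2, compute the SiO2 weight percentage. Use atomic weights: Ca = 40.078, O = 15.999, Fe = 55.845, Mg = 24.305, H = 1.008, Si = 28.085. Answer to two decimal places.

Molar mass of (Mg_0.72Fe_0.28)_5Ca_2Si_8O_22(OH)_2 = 3.60·24.305 + 1.40·55.845 + 2·40.078 + 8·28.085 + 24·15.999 + 2·1.008 = 856.509 g/mol.
Each formula unit contains 8 Si, equivalent to 8/1 = 8.0000 mol SiO2.
M(SiO2) = 1×28.085 + 2×15.999 = 60.083 g/mol.
Mass of SiO2 per formula unit = 8.0000 × 60.083 = 480.664 g.
SiO2 wt% = 480.664 / 856.509 × 100 = 56.12%.

56.12 wt%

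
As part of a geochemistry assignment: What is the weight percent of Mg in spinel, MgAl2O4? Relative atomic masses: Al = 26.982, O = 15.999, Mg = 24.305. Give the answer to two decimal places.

Formula mass = 1·24.305 + 2·26.982 + 4·15.999 = 142.265 g/mol, of which 24.305 g is Mg.
So Mg makes up 24.305/142.265 = 0.1708 of the mass, i.e. 17.08%.

17.08 mass %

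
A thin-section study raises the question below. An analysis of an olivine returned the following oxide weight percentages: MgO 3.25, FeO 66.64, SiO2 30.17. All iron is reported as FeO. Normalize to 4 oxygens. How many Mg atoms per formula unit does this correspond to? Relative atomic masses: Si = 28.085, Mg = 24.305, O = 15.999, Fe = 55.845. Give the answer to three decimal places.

0.160 Mg apfu

MgO: 3.25/40.304 = 0.08064 mol → 0.08064 mol Mg, 0.08064 mol O.
FeO: 66.64/71.844 = 0.92757 mol → 0.92757 mol Fe, 0.92757 mol O.
SiO2: 30.17/60.083 = 0.50214 mol → 0.50214 mol Si, 1.00428 mol O.
Total oxygen = 2.01249 mol. Normalization factor = 4/2.01249 = 1.98759.
Mg per 4 O = 0.08064 × 1.98759 = 0.160.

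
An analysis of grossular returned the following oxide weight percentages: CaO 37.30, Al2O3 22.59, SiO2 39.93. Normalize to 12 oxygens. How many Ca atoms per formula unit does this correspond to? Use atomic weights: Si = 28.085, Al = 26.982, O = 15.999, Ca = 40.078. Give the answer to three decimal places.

3.002 Ca apfu

CaO (M=56.077): mol = 0.66516; Ca = 0.66516, O = 0.66516.
Al2O3 (M=101.961): mol = 0.22156; Al = 0.44312, O = 0.66468.
SiO2 (M=60.083): mol = 0.66458; Si = 0.66458, O = 1.32916.
ΣO = 2.65900; factor = 12/ΣO = 4.51297.
Ca apfu = 0.66516 × 4.51297 = 3.002.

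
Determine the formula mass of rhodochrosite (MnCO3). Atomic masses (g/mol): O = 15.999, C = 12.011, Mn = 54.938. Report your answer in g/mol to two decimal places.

114.95 g/mol

M = 1(54.938) + 1(12.011) + 3(15.999)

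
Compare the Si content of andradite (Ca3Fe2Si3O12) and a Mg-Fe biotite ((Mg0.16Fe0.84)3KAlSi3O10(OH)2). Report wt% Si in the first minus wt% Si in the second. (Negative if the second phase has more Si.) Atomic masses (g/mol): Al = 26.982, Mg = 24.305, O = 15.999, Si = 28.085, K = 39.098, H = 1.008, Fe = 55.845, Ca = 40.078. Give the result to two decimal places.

M(Ca3Fe2Si3O12) = 508.167 g/mol, so wt% Si = 84.255/508.167 × 100 = 16.58%.
M((Mg0.16Fe0.84)3KAlSi3O10(OH)2) = 496.735 g/mol, so wt% Si = 84.255/496.735 × 100 = 16.96%.
16.58 − 16.96 = -0.38 pp.

-0.38 percentage points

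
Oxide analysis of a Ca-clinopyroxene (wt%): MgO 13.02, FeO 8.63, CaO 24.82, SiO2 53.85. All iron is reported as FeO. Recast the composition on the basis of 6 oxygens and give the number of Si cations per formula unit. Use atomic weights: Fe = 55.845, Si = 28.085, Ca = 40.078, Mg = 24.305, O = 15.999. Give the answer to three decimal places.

2.008 Si apfu

MgO: 13.02/40.304 = 0.32304 mol → 0.32304 mol Mg, 0.32304 mol O.
FeO: 8.63/71.844 = 0.12012 mol → 0.12012 mol Fe, 0.12012 mol O.
CaO: 24.82/56.077 = 0.44261 mol → 0.44261 mol Ca, 0.44261 mol O.
SiO2: 53.85/60.083 = 0.89626 mol → 0.89626 mol Si, 1.79252 mol O.
Total oxygen = 2.67829 mol. Normalization factor = 6/2.67829 = 2.24024.
Si per 6 O = 0.89626 × 2.24024 = 2.008.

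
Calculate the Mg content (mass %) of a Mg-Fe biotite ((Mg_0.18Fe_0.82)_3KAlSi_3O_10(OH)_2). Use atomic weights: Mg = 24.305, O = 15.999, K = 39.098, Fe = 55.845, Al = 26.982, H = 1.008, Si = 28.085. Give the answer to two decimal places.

2.65 mass %

Formula mass = 0.54×24.305 + 2.46×55.845 + 1×39.098 + 1×26.982 + 3×28.085 + 12×15.999 + 2×1.008 = 494.842 g/mol, of which 13.125 g is Mg.
So Mg makes up 13.125/494.842 = 0.0265 of the mass, i.e. 2.65%.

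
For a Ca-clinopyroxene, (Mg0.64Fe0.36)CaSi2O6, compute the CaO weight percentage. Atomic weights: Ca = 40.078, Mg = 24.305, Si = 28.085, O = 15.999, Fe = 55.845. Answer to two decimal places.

Molar mass of (Mg0.64Fe0.36)CaSi2O6 = 0.64*24.305 + 0.36*55.845 + 1*40.078 + 2*28.085 + 6*15.999 = 227.901 g/mol.
Each formula unit contains 1 Ca, equivalent to 1/1 = 1.0000 mol CaO.
M(CaO) = 1×40.078 + 1×15.999 = 56.077 g/mol.
Mass of CaO per formula unit = 1.0000 × 56.077 = 56.077 g.
CaO wt% = 56.077 / 227.901 × 100 = 24.61%.

24.61 wt%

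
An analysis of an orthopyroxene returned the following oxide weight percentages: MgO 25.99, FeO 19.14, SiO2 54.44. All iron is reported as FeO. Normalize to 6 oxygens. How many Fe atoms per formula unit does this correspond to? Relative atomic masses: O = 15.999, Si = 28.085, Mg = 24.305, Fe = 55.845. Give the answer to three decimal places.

MgO (M=40.304): mol = 0.64485; Mg = 0.64485, O = 0.64485.
FeO (M=71.844): mol = 0.26641; Fe = 0.26641, O = 0.26641.
SiO2 (M=60.083): mol = 0.90608; Si = 0.90608, O = 1.81216.
ΣO = 2.72342; factor = 6/ΣO = 2.20311.
Fe apfu = 0.26641 × 2.20311 = 0.587.

0.587 Fe apfu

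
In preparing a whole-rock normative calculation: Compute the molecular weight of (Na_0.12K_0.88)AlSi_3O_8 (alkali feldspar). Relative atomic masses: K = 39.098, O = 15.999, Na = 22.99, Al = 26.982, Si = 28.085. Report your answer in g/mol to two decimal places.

M = 0.12(22.99) + 0.88(39.098) + 1(26.982) + 3(28.085) + 8(15.999)

276.39 g/mol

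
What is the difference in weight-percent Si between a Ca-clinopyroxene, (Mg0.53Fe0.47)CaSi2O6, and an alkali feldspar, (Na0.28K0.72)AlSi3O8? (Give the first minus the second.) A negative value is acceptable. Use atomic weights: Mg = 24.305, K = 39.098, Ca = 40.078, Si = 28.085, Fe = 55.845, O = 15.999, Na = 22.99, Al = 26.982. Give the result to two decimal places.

Si in (Mg0.53Fe0.47)CaSi2O6: molar mass 231.371 g/mol; 2×28.085 = 56.170 g → 24.28 wt%.
Si in (Na0.28K0.72)AlSi3O8: molar mass 273.817 g/mol; 3×28.085 = 84.255 g → 30.77 wt%.
Difference = 24.28 − 30.77 = -6.49 percentage points.

-6.49 percentage points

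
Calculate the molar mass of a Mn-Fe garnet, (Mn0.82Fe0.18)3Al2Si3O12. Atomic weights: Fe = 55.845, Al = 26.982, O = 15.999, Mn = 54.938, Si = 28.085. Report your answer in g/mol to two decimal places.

495.51 g/mol

The formula mass is the sum 2.46*54.938 + 0.54*55.845 + 2*26.982 + 3*28.085 + 12*15.999.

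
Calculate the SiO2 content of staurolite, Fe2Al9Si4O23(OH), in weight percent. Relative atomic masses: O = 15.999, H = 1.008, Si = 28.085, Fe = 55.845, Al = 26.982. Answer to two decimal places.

28.21 wt%

M(Fe2Al9Si4O23(OH)) = 851.852 g/mol; M(SiO2) = 60.083 g/mol.
Moles SiO2 per formula unit = 4 Si ÷ 1 = 4.0000.
SiO2 fraction = (4.0000 × 60.083) / 851.852 = 240.332/851.852 = 0.2821.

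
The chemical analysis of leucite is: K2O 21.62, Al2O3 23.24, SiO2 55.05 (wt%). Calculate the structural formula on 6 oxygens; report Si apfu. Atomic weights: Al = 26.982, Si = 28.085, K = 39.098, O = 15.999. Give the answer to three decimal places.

2.002 Si apfu

K2O: 21.62/94.195 = 0.22952 mol → 0.45904 mol K, 0.22952 mol O.
Al2O3: 23.24/101.961 = 0.22793 mol → 0.45586 mol Al, 0.68379 mol O.
SiO2: 55.05/60.083 = 0.91623 mol → 0.91623 mol Si, 1.83246 mol O.
Total oxygen = 2.74577 mol. Normalization factor = 6/2.74577 = 2.18518.
Si per 6 O = 0.91623 × 2.18518 = 2.002.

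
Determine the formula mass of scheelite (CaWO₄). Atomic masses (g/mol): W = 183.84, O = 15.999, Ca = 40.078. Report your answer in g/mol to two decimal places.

Ca: 1 × 40.078 = 40.0780
W: 1 × 183.84 = 183.8400
O: 4 × 15.999 = 63.9960
Summing the contributions gives the formula mass.

287.91 g/mol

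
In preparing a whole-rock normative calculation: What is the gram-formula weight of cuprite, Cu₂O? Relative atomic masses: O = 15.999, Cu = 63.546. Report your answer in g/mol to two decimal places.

143.09 g/mol

M = 2·63.546 + 1·15.999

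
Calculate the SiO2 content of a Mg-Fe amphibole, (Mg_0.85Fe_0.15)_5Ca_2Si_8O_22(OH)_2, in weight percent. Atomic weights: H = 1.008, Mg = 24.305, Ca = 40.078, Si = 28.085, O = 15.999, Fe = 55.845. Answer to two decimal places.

57.50 wt%

M((Mg_0.85Fe_0.15)_5Ca_2Si_8O_22(OH)_2) = 836.008 g/mol; M(SiO2) = 60.083 g/mol.
Moles SiO2 per formula unit = 8 Si ÷ 1 = 8.0000.
SiO2 fraction = (8.0000 × 60.083) / 836.008 = 480.664/836.008 = 0.5750.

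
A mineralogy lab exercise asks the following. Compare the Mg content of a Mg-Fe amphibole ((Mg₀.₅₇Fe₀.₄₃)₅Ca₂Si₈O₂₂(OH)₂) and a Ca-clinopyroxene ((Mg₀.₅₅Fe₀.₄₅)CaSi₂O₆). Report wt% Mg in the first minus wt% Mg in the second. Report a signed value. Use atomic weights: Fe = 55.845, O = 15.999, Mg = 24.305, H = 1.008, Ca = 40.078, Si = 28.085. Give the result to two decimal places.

First mineral: 69.269 g Mg in 880.164 g formula = 7.87 wt% Mg.
Second mineral: 13.368 g Mg in 230.740 g formula = 5.79 wt% Mg.
7.87% − 5.79% gives a difference of 2.08 percentage points.

2.08 percentage points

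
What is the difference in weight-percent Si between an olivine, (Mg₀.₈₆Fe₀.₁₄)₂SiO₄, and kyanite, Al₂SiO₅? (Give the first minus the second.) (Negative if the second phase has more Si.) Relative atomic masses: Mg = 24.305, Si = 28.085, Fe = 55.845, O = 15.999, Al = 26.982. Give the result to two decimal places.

M((Mg₀.₈₆Fe₀.₁₄)₂SiO₄) = 149.522 g/mol, so wt% Si = 28.085/149.522 × 100 = 18.78%.
M(Al₂SiO₅) = 162.044 g/mol, so wt% Si = 28.085/162.044 × 100 = 17.33%.
18.78 − 17.33 = 1.45 pp.

1.45 percentage points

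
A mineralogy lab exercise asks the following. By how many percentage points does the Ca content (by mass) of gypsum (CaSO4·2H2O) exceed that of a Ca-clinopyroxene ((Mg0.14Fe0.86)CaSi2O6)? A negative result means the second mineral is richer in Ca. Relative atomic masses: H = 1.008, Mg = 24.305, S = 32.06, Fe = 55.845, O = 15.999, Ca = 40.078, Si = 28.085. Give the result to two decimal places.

Ca in CaSO4·2H2O: molar mass 172.164 g/mol; 1×40.078 = 40.078 g → 23.28 wt%.
Ca in (Mg0.14Fe0.86)CaSi2O6: molar mass 243.671 g/mol; 1×40.078 = 40.078 g → 16.45 wt%.
Difference = 23.28 − 16.45 = 6.83 percentage points.

6.83 percentage points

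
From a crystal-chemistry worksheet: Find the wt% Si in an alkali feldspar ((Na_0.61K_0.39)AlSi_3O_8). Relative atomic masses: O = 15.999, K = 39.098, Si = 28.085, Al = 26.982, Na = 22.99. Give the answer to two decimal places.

31.38 wt%

Formula mass = 0.61*22.99 + 0.39*39.098 + 1*26.982 + 3*28.085 + 8*15.999 = 268.501 g/mol, of which 84.255 g is Si.
So Si makes up 84.255/268.501 = 0.3138 of the mass, i.e. 31.38%.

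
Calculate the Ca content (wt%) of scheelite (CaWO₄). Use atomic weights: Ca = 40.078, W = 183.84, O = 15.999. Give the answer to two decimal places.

M(CaWO₄) = 287.914 g/mol.
Ca contributes 1 × 40.078 = 40.078 g per mole.
40.078/287.914 = 0.1392 → 13.92%.

13.92 wt%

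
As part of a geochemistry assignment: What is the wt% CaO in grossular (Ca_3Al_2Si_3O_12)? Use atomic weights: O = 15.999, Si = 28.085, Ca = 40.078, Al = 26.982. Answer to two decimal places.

37.35 wt%

M(Ca_3Al_2Si_3O_12) = 450.441 g/mol; M(CaO) = 56.077 g/mol.
Moles CaO per formula unit = 3 Ca ÷ 1 = 3.0000.
CaO fraction = (3.0000 × 56.077) / 450.441 = 168.231/450.441 = 0.3735.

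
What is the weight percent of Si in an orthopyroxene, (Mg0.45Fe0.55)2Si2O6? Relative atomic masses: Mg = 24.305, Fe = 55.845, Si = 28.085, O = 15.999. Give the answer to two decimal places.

Formula mass = 0.90*24.305 + 1.10*55.845 + 2*28.085 + 6*15.999 = 235.468 g/mol, of which 56.170 g is Si.
So Si makes up 56.170/235.468 = 0.2385 of the mass, i.e. 23.85%.

23.85 weight percent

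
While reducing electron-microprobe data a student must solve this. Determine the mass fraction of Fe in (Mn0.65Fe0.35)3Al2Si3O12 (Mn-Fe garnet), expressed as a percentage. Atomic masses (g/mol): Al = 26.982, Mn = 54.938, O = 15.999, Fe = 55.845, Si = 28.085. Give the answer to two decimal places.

11.82 weight percent

Formula mass = 1.95×54.938 + 1.05×55.845 + 2×26.982 + 3×28.085 + 12×15.999 = 495.973 g/mol, of which 58.637 g is Fe.
So Fe makes up 58.637/495.973 = 0.1182 of the mass, i.e. 11.82%.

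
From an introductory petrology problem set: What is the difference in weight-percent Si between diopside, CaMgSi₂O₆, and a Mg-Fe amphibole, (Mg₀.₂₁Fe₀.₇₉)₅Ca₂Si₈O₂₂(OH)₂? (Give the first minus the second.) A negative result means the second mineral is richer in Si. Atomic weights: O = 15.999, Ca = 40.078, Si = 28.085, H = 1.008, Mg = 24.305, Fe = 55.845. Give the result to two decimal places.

1.96 percentage points

Si in CaMgSi₂O₆: molar mass 216.547 g/mol; 2×28.085 = 56.170 g → 25.94 wt%.
Si in (Mg₀.₂₁Fe₀.₇₉)₅Ca₂Si₈O₂₂(OH)₂: molar mass 936.936 g/mol; 8×28.085 = 224.680 g → 23.98 wt%.
Difference = 25.94 − 23.98 = 1.96 percentage points.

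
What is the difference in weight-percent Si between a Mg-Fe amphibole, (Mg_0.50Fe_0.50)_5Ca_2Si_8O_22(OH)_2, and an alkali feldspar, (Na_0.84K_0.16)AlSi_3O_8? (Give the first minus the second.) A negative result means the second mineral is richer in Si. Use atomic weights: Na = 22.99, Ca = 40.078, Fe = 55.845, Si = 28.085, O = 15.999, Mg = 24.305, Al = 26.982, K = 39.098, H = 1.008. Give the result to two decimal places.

-6.61 percentage points

M((Mg_0.50Fe_0.50)_5Ca_2Si_8O_22(OH)_2) = 891.203 g/mol, so wt% Si = 224.680/891.203 × 100 = 25.21%.
M((Na_0.84K_0.16)AlSi_3O_8) = 264.796 g/mol, so wt% Si = 84.255/264.796 × 100 = 31.82%.
25.21 − 31.82 = -6.61 pp.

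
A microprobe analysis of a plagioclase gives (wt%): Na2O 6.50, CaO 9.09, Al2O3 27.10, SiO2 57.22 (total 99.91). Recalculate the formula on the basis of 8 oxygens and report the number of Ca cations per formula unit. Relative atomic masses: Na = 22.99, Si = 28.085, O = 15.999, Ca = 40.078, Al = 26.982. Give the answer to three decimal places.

6.50 wt% Na2O ÷ 61.979 g/mol = 0.10487 mol, giving 0.20974 Na and 0.10487 O.
9.09 wt% CaO ÷ 56.077 g/mol = 0.16210 mol, giving 0.16210 Ca and 0.16210 O.
27.10 wt% Al2O3 ÷ 101.961 g/mol = 0.26579 mol, giving 0.53158 Al and 0.79737 O.
57.22 wt% SiO2 ÷ 60.083 g/mol = 0.95235 mol, giving 0.95235 Si and 1.90470 O.
Oxygen sums to 2.96904; scaling by 8/2.96904 = 2.69447 puts the formula on 8 O.
Ca: 0.16210 × 2.69447 = 0.437 atoms per formula unit.

0.437 Ca apfu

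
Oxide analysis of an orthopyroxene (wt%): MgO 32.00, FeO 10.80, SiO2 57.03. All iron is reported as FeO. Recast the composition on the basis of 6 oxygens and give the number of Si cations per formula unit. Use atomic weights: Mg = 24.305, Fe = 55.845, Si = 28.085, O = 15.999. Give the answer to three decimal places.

2.003 Si apfu

32.00 wt% MgO ÷ 40.304 g/mol = 0.79397 mol, giving 0.79397 Mg and 0.79397 O.
10.80 wt% FeO ÷ 71.844 g/mol = 0.15033 mol, giving 0.15033 Fe and 0.15033 O.
57.03 wt% SiO2 ÷ 60.083 g/mol = 0.94919 mol, giving 0.94919 Si and 1.89838 O.
Oxygen sums to 2.84268; scaling by 6/2.84268 = 2.11068 puts the formula on 6 O.
Si: 0.94919 × 2.11068 = 2.003 atoms per formula unit.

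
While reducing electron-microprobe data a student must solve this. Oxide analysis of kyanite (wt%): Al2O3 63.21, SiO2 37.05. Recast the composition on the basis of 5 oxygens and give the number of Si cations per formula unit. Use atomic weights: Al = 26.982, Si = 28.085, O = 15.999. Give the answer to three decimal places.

0.997 Si apfu

Al2O3: 63.21/101.961 = 0.61994 mol → 1.23988 mol Al, 1.85982 mol O.
SiO2: 37.05/60.083 = 0.61665 mol → 0.61665 mol Si, 1.23330 mol O.
Total oxygen = 3.09312 mol. Normalization factor = 5/3.09312 = 1.61649.
Si per 5 O = 0.61665 × 1.61649 = 0.997.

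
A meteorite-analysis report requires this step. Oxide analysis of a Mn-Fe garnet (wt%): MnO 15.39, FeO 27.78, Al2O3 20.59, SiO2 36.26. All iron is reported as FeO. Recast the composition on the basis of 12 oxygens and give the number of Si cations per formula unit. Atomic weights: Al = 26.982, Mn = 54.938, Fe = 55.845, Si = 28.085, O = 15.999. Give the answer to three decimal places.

MnO: 15.39/70.937 = 0.21695 mol → 0.21695 mol Mn, 0.21695 mol O.
FeO: 27.78/71.844 = 0.38667 mol → 0.38667 mol Fe, 0.38667 mol O.
Al2O3: 20.59/101.961 = 0.20194 mol → 0.40388 mol Al, 0.60582 mol O.
SiO2: 36.26/60.083 = 0.60350 mol → 0.60350 mol Si, 1.20700 mol O.
Total oxygen = 2.41644 mol. Normalization factor = 12/2.41644 = 4.96598.
Si per 12 O = 0.60350 × 4.96598 = 2.997.

2.997 Si apfu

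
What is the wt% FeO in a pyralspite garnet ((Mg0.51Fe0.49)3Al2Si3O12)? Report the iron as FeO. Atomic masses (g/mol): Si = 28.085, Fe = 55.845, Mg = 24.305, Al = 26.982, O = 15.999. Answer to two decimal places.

Formula mass = 449.486 g/mol.
1.47 Fe → 1.4700 mol FeO per formula unit; M(FeO) = 71.844, so FeO mass = 105.611 g.
105.611/449.486 × 100 = 23.50 wt%.

23.50 wt%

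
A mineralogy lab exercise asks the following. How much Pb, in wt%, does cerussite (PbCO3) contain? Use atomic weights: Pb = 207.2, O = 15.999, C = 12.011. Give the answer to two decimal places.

77.54 wt%

Molar mass of PbCO3: 1·207.2 + 1·12.011 + 3·15.999 = 267.208 g/mol.
Mass of Pb per formula unit: 1 × 207.2 = 207.200 g.
Weight fraction Pb = 207.200 / 267.208 = 0.7754.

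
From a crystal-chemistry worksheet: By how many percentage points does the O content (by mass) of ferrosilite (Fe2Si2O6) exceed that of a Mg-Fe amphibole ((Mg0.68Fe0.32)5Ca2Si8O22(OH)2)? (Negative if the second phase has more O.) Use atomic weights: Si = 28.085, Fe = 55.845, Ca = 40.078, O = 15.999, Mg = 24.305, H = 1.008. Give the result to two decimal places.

First mineral: 95.994 g O in 263.854 g formula = 36.38 wt% O.
Second mineral: 383.976 g O in 862.817 g formula = 44.50 wt% O.
36.38% − 44.50% gives a difference of -8.12 percentage points.

-8.12 percentage points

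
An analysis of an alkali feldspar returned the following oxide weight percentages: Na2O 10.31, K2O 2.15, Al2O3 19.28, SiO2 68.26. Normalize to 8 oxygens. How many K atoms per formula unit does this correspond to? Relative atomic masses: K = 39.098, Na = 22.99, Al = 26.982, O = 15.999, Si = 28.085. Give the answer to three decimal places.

0.121 K apfu

Na2O (M=61.979): mol = 0.16635; Na = 0.33270, O = 0.16635.
K2O (M=94.195): mol = 0.02282; K = 0.04564, O = 0.02282.
Al2O3 (M=101.961): mol = 0.18909; Al = 0.37818, O = 0.56727.
SiO2 (M=60.083): mol = 1.13610; Si = 1.13610, O = 2.27220.
ΣO = 3.02864; factor = 8/ΣO = 2.64145.
K apfu = 0.04564 × 2.64145 = 0.121.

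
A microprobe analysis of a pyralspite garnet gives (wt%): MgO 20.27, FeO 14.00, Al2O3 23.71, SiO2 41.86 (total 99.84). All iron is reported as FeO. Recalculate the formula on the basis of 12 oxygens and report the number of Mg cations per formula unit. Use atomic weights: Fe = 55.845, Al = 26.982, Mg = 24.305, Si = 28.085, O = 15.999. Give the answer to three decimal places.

MgO (M=40.304): mol = 0.50293; Mg = 0.50293, O = 0.50293.
FeO (M=71.844): mol = 0.19487; Fe = 0.19487, O = 0.19487.
Al2O3 (M=101.961): mol = 0.23254; Al = 0.46508, O = 0.69762.
SiO2 (M=60.083): mol = 0.69670; Si = 0.69670, O = 1.39340.
ΣO = 2.78882; factor = 12/ΣO = 4.30290.
Mg apfu = 0.50293 × 4.30290 = 2.164.

2.164 Mg apfu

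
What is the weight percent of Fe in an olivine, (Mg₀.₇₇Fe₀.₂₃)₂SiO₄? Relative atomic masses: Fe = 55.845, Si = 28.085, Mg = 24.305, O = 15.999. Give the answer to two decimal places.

Molar mass of (Mg₀.₇₇Fe₀.₂₃)₂SiO₄: 1.54*24.305 + 0.46*55.845 + 1*28.085 + 4*15.999 = 155.199 g/mol.
Mass of Fe per formula unit: 0.46 × 55.845 = 25.689 g.
Weight fraction Fe = 25.689 / 155.199 = 0.1655.

16.55 weight percent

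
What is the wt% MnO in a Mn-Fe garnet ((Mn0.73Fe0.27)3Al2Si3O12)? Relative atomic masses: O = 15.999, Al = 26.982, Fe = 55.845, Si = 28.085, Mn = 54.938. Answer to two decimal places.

31.34 wt%

Formula mass = 495.756 g/mol.
2.19 Mn → 2.1900 mol MnO per formula unit; M(MnO) = 70.937, so MnO mass = 155.352 g.
155.352/495.756 × 100 = 31.34 wt%.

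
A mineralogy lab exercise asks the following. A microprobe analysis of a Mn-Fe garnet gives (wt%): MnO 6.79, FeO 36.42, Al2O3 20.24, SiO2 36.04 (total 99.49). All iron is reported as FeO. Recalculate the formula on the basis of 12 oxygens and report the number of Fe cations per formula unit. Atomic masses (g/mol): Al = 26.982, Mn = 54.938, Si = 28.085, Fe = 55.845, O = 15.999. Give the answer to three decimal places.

2.537 Fe apfu

MnO (M=70.937): mol = 0.09572; Mn = 0.09572, O = 0.09572.
FeO (M=71.844): mol = 0.50693; Fe = 0.50693, O = 0.50693.
Al2O3 (M=101.961): mol = 0.19851; Al = 0.39702, O = 0.59553.
SiO2 (M=60.083): mol = 0.59984; Si = 0.59984, O = 1.19968.
ΣO = 2.39786; factor = 12/ΣO = 5.00446.
Fe apfu = 0.50693 × 5.00446 = 2.537.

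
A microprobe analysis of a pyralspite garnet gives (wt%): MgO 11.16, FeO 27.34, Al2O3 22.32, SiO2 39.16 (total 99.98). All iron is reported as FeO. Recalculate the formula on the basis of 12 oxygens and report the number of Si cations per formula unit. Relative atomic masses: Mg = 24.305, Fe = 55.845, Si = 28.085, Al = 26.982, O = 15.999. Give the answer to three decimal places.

11.16 wt% MgO ÷ 40.304 g/mol = 0.27690 mol, giving 0.27690 Mg and 0.27690 O.
27.34 wt% FeO ÷ 71.844 g/mol = 0.38055 mol, giving 0.38055 Fe and 0.38055 O.
22.32 wt% Al2O3 ÷ 101.961 g/mol = 0.21891 mol, giving 0.43782 Al and 0.65673 O.
39.16 wt% SiO2 ÷ 60.083 g/mol = 0.65177 mol, giving 0.65177 Si and 1.30354 O.
Oxygen sums to 2.61772; scaling by 12/2.61772 = 4.58414 puts the formula on 12 O.
Si: 0.65177 × 4.58414 = 2.988 atoms per formula unit.

2.988 Si apfu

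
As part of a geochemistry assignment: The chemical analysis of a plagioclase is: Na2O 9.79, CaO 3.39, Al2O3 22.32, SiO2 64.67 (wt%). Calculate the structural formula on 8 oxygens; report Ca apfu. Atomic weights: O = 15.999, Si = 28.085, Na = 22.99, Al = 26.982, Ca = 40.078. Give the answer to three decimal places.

9.79 wt% Na2O ÷ 61.979 g/mol = 0.15796 mol, giving 0.31592 Na and 0.15796 O.
3.39 wt% CaO ÷ 56.077 g/mol = 0.06045 mol, giving 0.06045 Ca and 0.06045 O.
22.32 wt% Al2O3 ÷ 101.961 g/mol = 0.21891 mol, giving 0.43782 Al and 0.65673 O.
64.67 wt% SiO2 ÷ 60.083 g/mol = 1.07634 mol, giving 1.07634 Si and 2.15268 O.
Oxygen sums to 3.02782; scaling by 8/3.02782 = 2.64216 puts the formula on 8 O.
Ca: 0.06045 × 2.64216 = 0.160 atoms per formula unit.

0.160 Ca apfu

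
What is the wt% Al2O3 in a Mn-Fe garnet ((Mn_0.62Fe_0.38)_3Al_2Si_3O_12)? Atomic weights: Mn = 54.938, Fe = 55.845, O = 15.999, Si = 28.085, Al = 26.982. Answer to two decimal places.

20.55 wt%

Molar mass of (Mn_0.62Fe_0.38)_3Al_2Si_3O_12 = 1.86×54.938 + 1.14×55.845 + 2×26.982 + 3×28.085 + 12×15.999 = 496.055 g/mol.
Each formula unit contains 2 Al, equivalent to 2/2 = 1.0000 mol Al2O3.
M(Al2O3) = 2×26.982 + 3×15.999 = 101.961 g/mol.
Mass of Al2O3 per formula unit = 1.0000 × 101.961 = 101.961 g.
Al2O3 wt% = 101.961 / 496.055 × 100 = 20.55%.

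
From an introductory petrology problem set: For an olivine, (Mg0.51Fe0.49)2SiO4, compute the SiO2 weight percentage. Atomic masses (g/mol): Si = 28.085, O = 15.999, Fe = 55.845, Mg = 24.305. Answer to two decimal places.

35.01 wt%

M((Mg0.51Fe0.49)2SiO4) = 171.600 g/mol; M(SiO2) = 60.083 g/mol.
Moles SiO2 per formula unit = 1 Si ÷ 1 = 1.0000.
SiO2 fraction = (1.0000 × 60.083) / 171.600 = 60.083/171.600 = 0.3501.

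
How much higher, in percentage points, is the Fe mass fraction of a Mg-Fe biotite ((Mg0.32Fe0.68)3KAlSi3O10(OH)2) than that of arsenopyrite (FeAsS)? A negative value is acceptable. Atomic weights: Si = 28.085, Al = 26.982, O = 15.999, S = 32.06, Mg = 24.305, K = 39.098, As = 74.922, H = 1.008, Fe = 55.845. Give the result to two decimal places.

M((Mg0.32Fe0.68)3KAlSi3O10(OH)2) = 481.596 g/mol, so wt% Fe = 113.924/481.596 × 100 = 23.66%.
M(FeAsS) = 162.827 g/mol, so wt% Fe = 55.845/162.827 × 100 = 34.30%.
23.66 − 34.30 = -10.64 pp.

-10.64 percentage points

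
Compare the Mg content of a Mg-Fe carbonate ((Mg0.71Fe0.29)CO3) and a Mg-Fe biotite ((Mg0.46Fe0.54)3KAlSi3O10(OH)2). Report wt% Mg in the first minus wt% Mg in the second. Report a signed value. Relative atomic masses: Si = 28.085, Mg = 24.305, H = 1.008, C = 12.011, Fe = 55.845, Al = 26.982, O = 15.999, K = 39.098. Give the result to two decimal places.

11.30 percentage points

M((Mg0.71Fe0.29)CO3) = 93.460 g/mol, so wt% Mg = 17.257/93.460 × 100 = 18.46%.
M((Mg0.46Fe0.54)3KAlSi3O10(OH)2) = 468.349 g/mol, so wt% Mg = 33.541/468.349 × 100 = 7.16%.
18.46 − 7.16 = 11.30 pp.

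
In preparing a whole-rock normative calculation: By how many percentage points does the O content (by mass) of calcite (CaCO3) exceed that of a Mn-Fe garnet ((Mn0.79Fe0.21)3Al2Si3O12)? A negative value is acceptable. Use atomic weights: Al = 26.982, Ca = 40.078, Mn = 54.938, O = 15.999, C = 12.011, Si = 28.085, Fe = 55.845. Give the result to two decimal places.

9.22 percentage points

M(CaCO3) = 100.086 g/mol, so wt% O = 47.997/100.086 × 100 = 47.96%.
M((Mn0.79Fe0.21)3Al2Si3O12) = 495.592 g/mol, so wt% O = 191.988/495.592 × 100 = 38.74%.
47.96 − 38.74 = 9.22 pp.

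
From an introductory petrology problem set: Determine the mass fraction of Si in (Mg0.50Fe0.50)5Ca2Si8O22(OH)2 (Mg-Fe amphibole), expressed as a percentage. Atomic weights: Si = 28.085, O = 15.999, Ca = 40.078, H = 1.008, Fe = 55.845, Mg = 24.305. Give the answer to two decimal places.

25.21 weight percent

Formula mass = 2.50*24.305 + 2.50*55.845 + 2*40.078 + 8*28.085 + 24*15.999 + 2*1.008 = 891.203 g/mol, of which 224.680 g is Si.
So Si makes up 224.680/891.203 = 0.2521 of the mass, i.e. 25.21%.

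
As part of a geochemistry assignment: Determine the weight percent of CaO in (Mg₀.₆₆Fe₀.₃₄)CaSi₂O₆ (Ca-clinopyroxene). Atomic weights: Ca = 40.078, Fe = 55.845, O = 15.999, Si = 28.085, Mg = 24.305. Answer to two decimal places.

M((Mg₀.₆₆Fe₀.₃₄)CaSi₂O₆) = 227.271 g/mol; M(CaO) = 56.077 g/mol.
Moles CaO per formula unit = 1 Ca ÷ 1 = 1.0000.
CaO fraction = (1.0000 × 56.077) / 227.271 = 56.077/227.271 = 0.2467.

24.67 wt%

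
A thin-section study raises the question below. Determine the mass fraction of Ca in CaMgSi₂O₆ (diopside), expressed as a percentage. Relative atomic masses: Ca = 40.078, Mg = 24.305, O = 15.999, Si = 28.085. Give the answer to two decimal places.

18.51 wt%

Molar mass of CaMgSi₂O₆: 1·40.078 + 1·24.305 + 2·28.085 + 6·15.999 = 216.547 g/mol.
Mass of Ca per formula unit: 1 × 40.078 = 40.078 g.
Weight fraction Ca = 40.078 / 216.547 = 0.1851.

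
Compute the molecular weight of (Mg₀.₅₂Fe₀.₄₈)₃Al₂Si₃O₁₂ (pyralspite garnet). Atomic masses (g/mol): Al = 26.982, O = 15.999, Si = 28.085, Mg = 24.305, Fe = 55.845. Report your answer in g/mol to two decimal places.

448.54 g/mol

M = 1.56·24.305 + 1.44·55.845 + 2·26.982 + 3·28.085 + 12·15.999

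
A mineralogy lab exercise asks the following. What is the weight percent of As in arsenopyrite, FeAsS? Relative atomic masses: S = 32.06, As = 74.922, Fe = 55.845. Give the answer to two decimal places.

46.01 mass %

M(FeAsS) = 162.827 g/mol.
As contributes 1 × 74.922 = 74.922 g per mole.
74.922/162.827 = 0.4601 → 46.01%.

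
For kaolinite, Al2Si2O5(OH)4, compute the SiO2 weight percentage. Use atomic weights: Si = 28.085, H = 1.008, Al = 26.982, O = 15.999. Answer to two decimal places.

46.55 wt%

Molar mass of Al2Si2O5(OH)4 = 2*26.982 + 2*28.085 + 9*15.999 + 4*1.008 = 258.157 g/mol.
Each formula unit contains 2 Si, equivalent to 2/1 = 2.0000 mol SiO2.
M(SiO2) = 1×28.085 + 2×15.999 = 60.083 g/mol.
Mass of SiO2 per formula unit = 2.0000 × 60.083 = 120.166 g.
SiO2 wt% = 120.166 / 258.157 × 100 = 46.55%.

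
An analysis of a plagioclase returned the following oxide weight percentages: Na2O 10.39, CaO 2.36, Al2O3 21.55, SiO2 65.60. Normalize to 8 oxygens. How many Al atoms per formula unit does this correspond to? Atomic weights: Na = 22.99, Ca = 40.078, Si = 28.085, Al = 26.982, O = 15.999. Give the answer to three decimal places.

1.117 Al apfu

Na2O: 10.39/61.979 = 0.16764 mol → 0.33528 mol Na, 0.16764 mol O.
CaO: 2.36/56.077 = 0.04208 mol → 0.04208 mol Ca, 0.04208 mol O.
Al2O3: 21.55/101.961 = 0.21136 mol → 0.42272 mol Al, 0.63408 mol O.
SiO2: 65.60/60.083 = 1.09182 mol → 1.09182 mol Si, 2.18364 mol O.
Total oxygen = 3.02744 mol. Normalization factor = 8/3.02744 = 2.64250.
Al per 8 O = 0.42272 × 2.64250 = 1.117.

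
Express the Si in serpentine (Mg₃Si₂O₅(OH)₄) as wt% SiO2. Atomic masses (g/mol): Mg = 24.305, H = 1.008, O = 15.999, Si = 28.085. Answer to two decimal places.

43.36 wt%

Molar mass of Mg₃Si₂O₅(OH)₄ = 3×24.305 + 2×28.085 + 9×15.999 + 4×1.008 = 277.108 g/mol.
Each formula unit contains 2 Si, equivalent to 2/1 = 2.0000 mol SiO2.
M(SiO2) = 1×28.085 + 2×15.999 = 60.083 g/mol.
Mass of SiO2 per formula unit = 2.0000 × 60.083 = 120.166 g.
SiO2 wt% = 120.166 / 277.108 × 100 = 43.36%.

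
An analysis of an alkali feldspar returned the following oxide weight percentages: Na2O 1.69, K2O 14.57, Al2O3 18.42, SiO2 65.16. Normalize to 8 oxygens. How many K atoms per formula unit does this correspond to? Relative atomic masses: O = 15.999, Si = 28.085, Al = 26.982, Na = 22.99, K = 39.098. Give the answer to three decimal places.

0.855 K apfu

Na2O (M=61.979): mol = 0.02727; Na = 0.05454, O = 0.02727.
K2O (M=94.195): mol = 0.15468; K = 0.30936, O = 0.15468.
Al2O3 (M=101.961): mol = 0.18066; Al = 0.36132, O = 0.54198.
SiO2 (M=60.083): mol = 1.08450; Si = 1.08450, O = 2.16900.
ΣO = 2.89293; factor = 8/ΣO = 2.76536.
K apfu = 0.30936 × 2.76536 = 0.855.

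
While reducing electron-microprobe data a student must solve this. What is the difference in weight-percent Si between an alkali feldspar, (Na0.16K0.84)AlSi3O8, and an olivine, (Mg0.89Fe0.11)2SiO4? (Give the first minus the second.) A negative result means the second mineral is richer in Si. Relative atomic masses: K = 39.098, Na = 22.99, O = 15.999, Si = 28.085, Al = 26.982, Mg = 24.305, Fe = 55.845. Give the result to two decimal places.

Si in (Na0.16K0.84)AlSi3O8: molar mass 275.750 g/mol; 3×28.085 = 84.255 g → 30.55 wt%.
Si in (Mg0.89Fe0.11)2SiO4: molar mass 147.630 g/mol; 1×28.085 = 28.085 g → 19.02 wt%.
Difference = 30.55 − 19.02 = 11.53 percentage points.

11.53 percentage points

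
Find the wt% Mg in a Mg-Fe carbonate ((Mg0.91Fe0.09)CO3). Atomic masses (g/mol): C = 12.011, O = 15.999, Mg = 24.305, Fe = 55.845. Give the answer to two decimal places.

Formula mass = 0.91·24.305 + 0.09·55.845 + 1·12.011 + 3·15.999 = 87.152 g/mol, of which 22.118 g is Mg.
So Mg makes up 22.118/87.152 = 0.2538 of the mass, i.e. 25.38%.

25.38 weight percent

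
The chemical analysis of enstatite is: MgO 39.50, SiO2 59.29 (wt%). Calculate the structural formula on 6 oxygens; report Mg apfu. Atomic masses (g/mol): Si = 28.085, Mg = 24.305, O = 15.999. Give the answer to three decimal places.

MgO (M=40.304): mol = 0.98005; Mg = 0.98005, O = 0.98005.
SiO2 (M=60.083): mol = 0.98680; Si = 0.98680, O = 1.97360.
ΣO = 2.95365; factor = 6/ΣO = 2.03138.
Mg apfu = 0.98005 × 2.03138 = 1.991.

1.991 Mg apfu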